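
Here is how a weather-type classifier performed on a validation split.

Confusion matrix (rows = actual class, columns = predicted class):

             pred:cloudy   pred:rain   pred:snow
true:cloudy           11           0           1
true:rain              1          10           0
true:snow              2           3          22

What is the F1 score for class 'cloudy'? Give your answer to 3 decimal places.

Take TP from the diagonal, FP from the rest of the 'cloudy' prediction marginal, FN from the rest of the 'cloudy' actual marginal.
F1 score = 2·TP/(2·TP+FP+FN).
cloudy: TP=11, FP=1+2=3, FN=0+1=1 → 22/26 = 0.8462

0.846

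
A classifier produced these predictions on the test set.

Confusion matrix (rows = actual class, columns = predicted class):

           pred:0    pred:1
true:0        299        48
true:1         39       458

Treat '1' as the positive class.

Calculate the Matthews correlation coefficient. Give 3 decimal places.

0.786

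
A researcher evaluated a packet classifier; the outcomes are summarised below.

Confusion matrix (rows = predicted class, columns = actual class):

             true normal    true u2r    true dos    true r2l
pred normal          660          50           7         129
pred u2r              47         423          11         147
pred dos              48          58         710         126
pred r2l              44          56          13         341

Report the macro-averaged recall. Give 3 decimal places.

0.741

Per-class recall (TP/(TP+FN)):
  normal: TP=660, FN=47+48+44=139 → 660/799 = 0.8260
  u2r: TP=423, FN=50+58+56=164 → 423/587 = 0.7206
  dos: TP=710, FN=7+11+13=31 → 710/741 = 0.9582
  r2l: TP=341, FN=129+147+126=402 → 341/743 = 0.4590
Macro-recall = mean = (0.8260 + 0.7206 + 0.9582 + 0.4590) / 4 = 0.741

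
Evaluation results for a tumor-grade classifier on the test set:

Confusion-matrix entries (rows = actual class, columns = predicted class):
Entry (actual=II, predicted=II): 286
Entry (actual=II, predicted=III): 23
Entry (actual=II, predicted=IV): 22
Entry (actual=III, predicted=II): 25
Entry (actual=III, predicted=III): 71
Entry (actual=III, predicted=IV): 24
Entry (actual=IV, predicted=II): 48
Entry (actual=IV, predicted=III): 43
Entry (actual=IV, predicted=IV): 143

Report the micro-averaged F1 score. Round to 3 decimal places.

0.730

Micro-averaging pools counts across classes: ΣTP=500, ΣFP=185, ΣFN=185.
Micro-F1 score = 2·TP/(2·TP+FP+FN) on pooled counts = 0.730 (equals overall accuracy in single-label multiclass).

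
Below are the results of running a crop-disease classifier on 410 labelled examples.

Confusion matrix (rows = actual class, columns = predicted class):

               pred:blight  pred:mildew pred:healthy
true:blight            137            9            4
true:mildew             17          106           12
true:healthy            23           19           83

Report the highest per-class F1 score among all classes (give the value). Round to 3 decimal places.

0.838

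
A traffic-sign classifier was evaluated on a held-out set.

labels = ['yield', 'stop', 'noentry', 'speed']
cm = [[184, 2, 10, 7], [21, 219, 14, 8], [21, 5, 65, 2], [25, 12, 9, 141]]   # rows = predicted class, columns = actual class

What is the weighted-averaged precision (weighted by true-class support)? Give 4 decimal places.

Per-class precision (TP/(TP+FP)):
  yield: TP=184, FP=2+10+7=19 → 184/203 = 0.90640
  stop: TP=219, FP=21+14+8=43 → 219/262 = 0.83588
  noentry: TP=65, FP=21+5+2=28 → 65/93 = 0.69892
  speed: TP=141, FP=25+12+9=46 → 141/187 = 0.75401
Weighted-precision = Σ (supportᵢ/N)·precisionᵢ with N=745: (251/745)·0.90640 + (238/745)·0.83588 + (98/745)·0.69892 + (158/745)·0.75401 = 0.8243

0.8243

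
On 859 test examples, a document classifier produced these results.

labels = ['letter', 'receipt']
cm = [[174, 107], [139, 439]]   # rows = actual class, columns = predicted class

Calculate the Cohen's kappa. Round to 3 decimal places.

Observed agreement pₒ = trace/N = 613/859 = 0.7136
Expected agreement pₑ = Σ (rowᵢ·colᵢ)/N² = (281·313 + 578·546)/859² = 0.5469
κ = (pₒ − pₑ)/(1 − pₑ) = (0.7136 − 0.5469)/(1 − 0.5469) = 0.368

0.368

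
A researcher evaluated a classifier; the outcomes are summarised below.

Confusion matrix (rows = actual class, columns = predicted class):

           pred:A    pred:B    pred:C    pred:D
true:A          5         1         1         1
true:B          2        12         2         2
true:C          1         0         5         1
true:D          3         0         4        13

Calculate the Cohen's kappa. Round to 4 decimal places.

0.5376

Observed agreement pₒ = trace/N = 35/53 = 0.66038
Expected agreement pₑ = Σ (rowᵢ·colᵢ)/N² = (8·11 + 18·13 + 7·12 + 20·17)/53² = 0.26557
κ = (pₒ − pₑ)/(1 − pₑ) = (0.66038 − 0.26557)/(1 − 0.26557) = 0.5376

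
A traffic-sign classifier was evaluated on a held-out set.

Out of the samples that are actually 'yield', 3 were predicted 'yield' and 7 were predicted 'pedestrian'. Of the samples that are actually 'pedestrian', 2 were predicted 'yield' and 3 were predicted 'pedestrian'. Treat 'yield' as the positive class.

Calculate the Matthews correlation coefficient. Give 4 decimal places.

MCC = (TP·TN − FP·FN) / √((TP+FP)(TP+FN)(TN+FP)(TN+FN))
Numerator = 3·3 − 2·7 = -5
Denominator = √(5·10·5·10) = √2500 = 50.0000
MCC = -5 / 50.0000 = -0.1000

-0.1000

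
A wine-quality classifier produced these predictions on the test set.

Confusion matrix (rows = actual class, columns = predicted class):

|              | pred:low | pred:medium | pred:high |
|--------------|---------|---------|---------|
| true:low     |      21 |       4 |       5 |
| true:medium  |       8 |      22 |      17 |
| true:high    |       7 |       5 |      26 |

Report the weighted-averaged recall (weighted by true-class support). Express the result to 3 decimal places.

0.600

Per-class recall (TP/(TP+FN)):
  low: TP=21, FN=4+5=9 → 21/30 = 0.7000
  medium: TP=22, FN=8+17=25 → 22/47 = 0.4681
  high: TP=26, FN=7+5=12 → 26/38 = 0.6842
Weighted-recall = Σ (supportᵢ/N)·recallᵢ with N=115: (30/115)·0.7000 + (47/115)·0.4681 + (38/115)·0.6842 = 0.600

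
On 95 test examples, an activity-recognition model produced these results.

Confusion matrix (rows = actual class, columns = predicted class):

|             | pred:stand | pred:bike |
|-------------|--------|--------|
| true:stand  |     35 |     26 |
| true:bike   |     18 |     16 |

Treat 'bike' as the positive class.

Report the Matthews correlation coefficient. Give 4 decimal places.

0.0428

MCC = (TP·TN − FP·FN) / √((TP+FP)(TP+FN)(TN+FP)(TN+FN))
Numerator = 16·35 − 26·18 = 92
Denominator = √(42·34·61·53) = √4616724 = 2148.6563
MCC = 92 / 2148.6563 = 0.0428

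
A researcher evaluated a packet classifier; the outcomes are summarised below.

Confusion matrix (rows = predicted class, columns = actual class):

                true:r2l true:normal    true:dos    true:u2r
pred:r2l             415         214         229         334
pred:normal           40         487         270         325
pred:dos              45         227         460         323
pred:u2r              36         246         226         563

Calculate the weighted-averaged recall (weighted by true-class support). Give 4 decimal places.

Per-class recall (TP/(TP+FN)):
  r2l: TP=415, FN=40+45+36=121 → 415/536 = 0.77425
  normal: TP=487, FN=214+227+246=687 → 487/1174 = 0.41482
  dos: TP=460, FN=229+270+226=725 → 460/1185 = 0.38819
  u2r: TP=563, FN=334+325+323=982 → 563/1545 = 0.36440
Weighted-recall = Σ (supportᵢ/N)·recallᵢ with N=4440: (536/4440)·0.77425 + (1174/4440)·0.41482 + (1185/4440)·0.38819 + (1545/4440)·0.36440 = 0.4336

0.4336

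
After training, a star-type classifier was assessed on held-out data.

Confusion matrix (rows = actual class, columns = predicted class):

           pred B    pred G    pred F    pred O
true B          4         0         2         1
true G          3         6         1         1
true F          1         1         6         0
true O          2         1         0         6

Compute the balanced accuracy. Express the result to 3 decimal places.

0.633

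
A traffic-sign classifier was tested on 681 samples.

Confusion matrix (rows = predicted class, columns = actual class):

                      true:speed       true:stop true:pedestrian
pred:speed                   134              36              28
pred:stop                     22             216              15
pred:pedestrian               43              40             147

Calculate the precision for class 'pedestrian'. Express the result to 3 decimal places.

Treat 'pedestrian' as positive and all other classes as negative.
precision = TP/(TP+FP).
pedestrian: TP=147, FP=43+40=83 → 147/230 = 0.6391

0.639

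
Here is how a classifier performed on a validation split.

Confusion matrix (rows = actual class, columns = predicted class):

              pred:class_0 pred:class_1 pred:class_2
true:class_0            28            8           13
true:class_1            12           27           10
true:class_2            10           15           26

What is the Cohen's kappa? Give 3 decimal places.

Observed agreement pₒ = trace/N = 81/149 = 0.5436
Expected agreement pₑ = Σ (rowᵢ·colᵢ)/N² = (49·50 + 49·50 + 51·49)/149² = 0.3333
κ = (pₒ − pₑ)/(1 − pₑ) = (0.5436 − 0.3333)/(1 − 0.3333) = 0.315

0.315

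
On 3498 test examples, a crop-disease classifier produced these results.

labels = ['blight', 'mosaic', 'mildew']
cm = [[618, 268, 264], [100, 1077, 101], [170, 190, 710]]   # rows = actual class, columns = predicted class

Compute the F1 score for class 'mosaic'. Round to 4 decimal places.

Take TP from the diagonal, FP from the rest of the 'mosaic' prediction marginal, FN from the rest of the 'mosaic' actual marginal.
F1 score = 2·TP/(2·TP+FP+FN).
mosaic: TP=1077, FP=268+190=458, FN=100+101=201 → 2154/2813 = 0.76573

0.7657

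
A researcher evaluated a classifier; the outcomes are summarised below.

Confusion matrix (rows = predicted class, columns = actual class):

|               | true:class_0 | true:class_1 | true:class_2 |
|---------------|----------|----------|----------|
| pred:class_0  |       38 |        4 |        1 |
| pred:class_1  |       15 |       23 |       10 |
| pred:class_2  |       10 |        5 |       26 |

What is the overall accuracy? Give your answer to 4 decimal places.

Accuracy = trace / total = (38+23+26=87) / 132 = 87/132 = 0.6591

0.6591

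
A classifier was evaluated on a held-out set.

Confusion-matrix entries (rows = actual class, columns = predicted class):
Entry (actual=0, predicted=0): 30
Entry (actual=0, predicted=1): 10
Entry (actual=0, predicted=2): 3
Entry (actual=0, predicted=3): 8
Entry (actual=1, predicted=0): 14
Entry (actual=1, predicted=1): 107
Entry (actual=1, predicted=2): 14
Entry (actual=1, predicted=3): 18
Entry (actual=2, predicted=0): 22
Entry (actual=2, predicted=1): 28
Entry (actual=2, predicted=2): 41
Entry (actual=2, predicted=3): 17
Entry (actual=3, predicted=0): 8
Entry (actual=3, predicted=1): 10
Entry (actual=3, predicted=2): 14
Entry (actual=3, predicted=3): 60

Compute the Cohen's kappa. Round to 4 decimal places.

0.4339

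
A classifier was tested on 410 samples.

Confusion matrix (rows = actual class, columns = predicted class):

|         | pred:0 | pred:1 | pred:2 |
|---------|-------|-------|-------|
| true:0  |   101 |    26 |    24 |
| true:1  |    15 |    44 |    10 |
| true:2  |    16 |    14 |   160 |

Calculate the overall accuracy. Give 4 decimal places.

0.7439

Accuracy = trace / total = (101+44+160=305) / 410 = 305/410 = 0.7439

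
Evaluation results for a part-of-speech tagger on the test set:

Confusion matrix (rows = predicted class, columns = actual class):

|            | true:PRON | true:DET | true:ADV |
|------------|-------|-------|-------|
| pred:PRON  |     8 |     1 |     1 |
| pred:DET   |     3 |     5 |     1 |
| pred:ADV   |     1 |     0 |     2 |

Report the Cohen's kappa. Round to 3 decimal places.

Observed agreement pₒ = trace/N = 15/22 = 0.6818
Expected agreement pₑ = Σ (rowᵢ·colᵢ)/N² = (12·10 + 6·9 + 4·3)/22² = 0.3843
κ = (pₒ − pₑ)/(1 − pₑ) = (0.6818 − 0.3843)/(1 − 0.3843) = 0.483

0.483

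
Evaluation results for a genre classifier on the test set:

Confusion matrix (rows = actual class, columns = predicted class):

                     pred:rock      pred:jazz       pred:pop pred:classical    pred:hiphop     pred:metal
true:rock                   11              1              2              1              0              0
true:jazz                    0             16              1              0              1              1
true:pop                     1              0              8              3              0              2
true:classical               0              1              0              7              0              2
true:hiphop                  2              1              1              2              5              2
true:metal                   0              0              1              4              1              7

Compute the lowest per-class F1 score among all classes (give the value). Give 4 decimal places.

0.5000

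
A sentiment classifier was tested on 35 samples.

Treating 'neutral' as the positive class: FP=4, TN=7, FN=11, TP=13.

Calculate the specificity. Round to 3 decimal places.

0.636

Specificity = TN/(TN+FP) = 7/(7+4) = 0.636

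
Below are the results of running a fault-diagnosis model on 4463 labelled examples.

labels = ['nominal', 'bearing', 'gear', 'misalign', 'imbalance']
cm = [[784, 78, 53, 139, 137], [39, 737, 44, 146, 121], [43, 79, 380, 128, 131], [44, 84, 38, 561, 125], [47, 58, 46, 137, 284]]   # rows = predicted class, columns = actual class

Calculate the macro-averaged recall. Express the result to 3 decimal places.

Per-class recall (TP/(TP+FN)):
  nominal: TP=784, FN=39+43+44+47=173 → 784/957 = 0.8192
  bearing: TP=737, FN=78+79+84+58=299 → 737/1036 = 0.7114
  gear: TP=380, FN=53+44+38+46=181 → 380/561 = 0.6774
  misalign: TP=561, FN=139+146+128+137=550 → 561/1111 = 0.5050
  imbalance: TP=284, FN=137+121+131+125=514 → 284/798 = 0.3559
Macro-recall = mean = (0.8192 + 0.7114 + 0.6774 + 0.5050 + 0.3559) / 5 = 0.614

0.614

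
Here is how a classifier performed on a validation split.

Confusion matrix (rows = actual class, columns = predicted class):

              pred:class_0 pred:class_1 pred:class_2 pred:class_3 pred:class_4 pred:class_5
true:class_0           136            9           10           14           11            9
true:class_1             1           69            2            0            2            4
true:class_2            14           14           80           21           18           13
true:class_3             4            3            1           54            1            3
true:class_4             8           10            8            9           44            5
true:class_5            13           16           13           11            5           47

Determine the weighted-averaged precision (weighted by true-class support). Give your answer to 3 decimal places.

0.648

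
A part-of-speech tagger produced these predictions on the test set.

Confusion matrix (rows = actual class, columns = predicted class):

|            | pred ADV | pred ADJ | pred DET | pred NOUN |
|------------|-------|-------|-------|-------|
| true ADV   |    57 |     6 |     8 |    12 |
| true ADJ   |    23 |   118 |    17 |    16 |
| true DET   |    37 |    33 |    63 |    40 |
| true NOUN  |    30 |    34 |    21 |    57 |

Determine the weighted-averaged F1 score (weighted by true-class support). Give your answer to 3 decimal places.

0.510

Per-class F1 score (2·TP/(2·TP+FP+FN)):
  ADV: TP=57, FP=23+37+30=90, FN=6+8+12=26 → 114/230 = 0.4957
  ADJ: TP=118, FP=6+33+34=73, FN=23+17+16=56 → 236/365 = 0.6466
  DET: TP=63, FP=8+17+21=46, FN=37+33+40=110 → 126/282 = 0.4468
  NOUN: TP=57, FP=12+16+40=68, FN=30+34+21=85 → 114/267 = 0.4270
Weighted-F1 score = Σ (supportᵢ/N)·F1 scoreᵢ with N=572: (83/572)·0.4957 + (174/572)·0.6466 + (173/572)·0.4468 + (142/572)·0.4270 = 0.510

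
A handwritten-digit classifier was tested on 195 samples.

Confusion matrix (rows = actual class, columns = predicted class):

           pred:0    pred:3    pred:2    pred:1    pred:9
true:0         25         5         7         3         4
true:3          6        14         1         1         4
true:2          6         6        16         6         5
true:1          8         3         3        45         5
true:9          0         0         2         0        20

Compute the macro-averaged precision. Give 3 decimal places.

0.590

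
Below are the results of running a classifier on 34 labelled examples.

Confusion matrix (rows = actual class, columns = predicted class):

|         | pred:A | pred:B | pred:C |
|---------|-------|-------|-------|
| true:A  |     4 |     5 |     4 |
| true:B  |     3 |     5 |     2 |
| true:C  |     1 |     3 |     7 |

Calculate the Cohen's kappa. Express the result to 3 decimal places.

Observed agreement pₒ = trace/N = 16/34 = 0.4706
Expected agreement pₑ = Σ (rowᵢ·colᵢ)/N² = (13·8 + 10·13 + 11·13)/34² = 0.3261
κ = (pₒ − pₑ)/(1 − pₑ) = (0.4706 − 0.3261)/(1 − 0.3261) = 0.214

0.214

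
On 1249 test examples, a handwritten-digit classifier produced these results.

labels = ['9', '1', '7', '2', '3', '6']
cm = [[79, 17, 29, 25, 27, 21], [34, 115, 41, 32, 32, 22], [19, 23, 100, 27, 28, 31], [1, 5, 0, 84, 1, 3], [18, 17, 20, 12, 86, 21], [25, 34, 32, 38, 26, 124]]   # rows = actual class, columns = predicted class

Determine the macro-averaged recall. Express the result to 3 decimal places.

Per-class recall (TP/(TP+FN)):
  9: TP=79, FN=17+29+25+27+21=119 → 79/198 = 0.3990
  1: TP=115, FN=34+41+32+32+22=161 → 115/276 = 0.4167
  7: TP=100, FN=19+23+27+28+31=128 → 100/228 = 0.4386
  2: TP=84, FN=1+5+0+1+3=10 → 84/94 = 0.8936
  3: TP=86, FN=18+17+20+12+21=88 → 86/174 = 0.4943
  6: TP=124, FN=25+34+32+38+26=155 → 124/279 = 0.4444
Macro-recall = mean = (0.3990 + 0.4167 + 0.4386 + 0.8936 + 0.4943 + 0.4444) / 6 = 0.514

0.514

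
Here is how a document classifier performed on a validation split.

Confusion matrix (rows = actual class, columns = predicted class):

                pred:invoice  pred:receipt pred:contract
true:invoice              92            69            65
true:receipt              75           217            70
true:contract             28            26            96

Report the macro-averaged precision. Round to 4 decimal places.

0.5276

Per-class precision (TP/(TP+FP)):
  invoice: TP=92, FP=75+28=103 → 92/195 = 0.47179
  receipt: TP=217, FP=69+26=95 → 217/312 = 0.69551
  contract: TP=96, FP=65+70=135 → 96/231 = 0.41558
Macro-precision = mean = (0.47179 + 0.69551 + 0.41558) / 3 = 0.5276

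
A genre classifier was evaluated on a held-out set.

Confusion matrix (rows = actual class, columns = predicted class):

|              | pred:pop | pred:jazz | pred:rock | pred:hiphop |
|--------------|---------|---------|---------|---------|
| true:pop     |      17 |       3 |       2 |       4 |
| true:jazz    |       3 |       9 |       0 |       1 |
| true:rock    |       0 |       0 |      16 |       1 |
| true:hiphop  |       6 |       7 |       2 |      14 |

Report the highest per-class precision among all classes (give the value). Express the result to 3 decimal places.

Per-class precision (TP/(TP+FP)):
  pop: TP=17, FP=3+0+6=9 → 17/26 = 0.6538
  jazz: TP=9, FP=3+0+7=10 → 9/19 = 0.4737
  rock: TP=16, FP=2+0+2=4 → 16/20 = 0.8000
  hiphop: TP=14, FP=4+1+1=6 → 14/20 = 0.7000
Highest is class 'rock' with precision = 0.800.

0.800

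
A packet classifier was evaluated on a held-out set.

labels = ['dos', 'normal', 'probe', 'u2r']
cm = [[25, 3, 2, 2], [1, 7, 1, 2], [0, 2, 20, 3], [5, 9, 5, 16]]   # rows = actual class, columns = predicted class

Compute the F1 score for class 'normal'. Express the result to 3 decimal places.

0.438

F1 score = 2·TP/(2·TP+FP+FN).
normal: TP=7, FP=3+2+9=14, FN=1+1+2=4 → 14/32 = 0.4375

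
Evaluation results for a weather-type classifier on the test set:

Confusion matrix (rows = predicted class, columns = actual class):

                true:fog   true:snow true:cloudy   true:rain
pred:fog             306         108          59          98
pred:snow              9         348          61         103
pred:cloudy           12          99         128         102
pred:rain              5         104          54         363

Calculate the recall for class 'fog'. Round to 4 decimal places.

One-vs-rest for 'fog': TP = diagonal; FP = other classes predicted 'fog'; FN = 'fog' predicted as other.
recall = TP/(TP+FN).
fog: TP=306, FN=9+12+5=26 → 306/332 = 0.92169

0.9217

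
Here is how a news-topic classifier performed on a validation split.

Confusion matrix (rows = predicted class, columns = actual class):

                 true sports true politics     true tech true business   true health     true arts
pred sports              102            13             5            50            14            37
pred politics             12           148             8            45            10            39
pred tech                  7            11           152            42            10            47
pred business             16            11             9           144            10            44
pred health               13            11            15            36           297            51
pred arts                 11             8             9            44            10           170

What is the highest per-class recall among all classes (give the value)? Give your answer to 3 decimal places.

Per-class recall (TP/(TP+FN)):
  sports: TP=102, FN=12+7+16+13+11=59 → 102/161 = 0.6335
  politics: TP=148, FN=13+11+11+11+8=54 → 148/202 = 0.7327
  tech: TP=152, FN=5+8+9+15+9=46 → 152/198 = 0.7677
  business: TP=144, FN=50+45+42+36+44=217 → 144/361 = 0.3989
  health: TP=297, FN=14+10+10+10+10=54 → 297/351 = 0.8462
  arts: TP=170, FN=37+39+47+44+51=218 → 170/388 = 0.4381
Highest is class 'health' with recall = 0.846.

0.846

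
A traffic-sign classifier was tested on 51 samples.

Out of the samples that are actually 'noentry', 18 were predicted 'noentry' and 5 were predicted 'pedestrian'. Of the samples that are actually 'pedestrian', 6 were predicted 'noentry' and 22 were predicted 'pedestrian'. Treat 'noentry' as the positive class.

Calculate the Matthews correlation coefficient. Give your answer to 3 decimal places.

0.567

MCC = (TP·TN − FP·FN) / √((TP+FP)(TP+FN)(TN+FP)(TN+FN))
Numerator = 18·22 − 6·5 = 366
Denominator = √(24·23·28·27) = √417312 = 645.9969
MCC = 366 / 645.9969 = 0.567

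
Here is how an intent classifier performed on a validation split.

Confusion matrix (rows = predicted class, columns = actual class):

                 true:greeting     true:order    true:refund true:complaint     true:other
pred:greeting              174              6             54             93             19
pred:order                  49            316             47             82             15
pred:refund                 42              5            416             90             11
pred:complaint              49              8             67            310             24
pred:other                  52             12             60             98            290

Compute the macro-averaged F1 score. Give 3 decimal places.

Per-class F1 score (2·TP/(2·TP+FP+FN)):
  greeting: TP=174, FP=6+54+93+19=172, FN=49+42+49+52=192 → 348/712 = 0.4888
  order: TP=316, FP=49+47+82+15=193, FN=6+5+8+12=31 → 632/856 = 0.7383
  refund: TP=416, FP=42+5+90+11=148, FN=54+47+67+60=228 → 832/1208 = 0.6887
  complaint: TP=310, FP=49+8+67+24=148, FN=93+82+90+98=363 → 620/1131 = 0.5482
  other: TP=290, FP=52+12+60+98=222, FN=19+15+11+24=69 → 580/871 = 0.6659
Macro-F1 score = mean = (0.4888 + 0.7383 + 0.6887 + 0.5482 + 0.6659) / 5 = 0.626

0.626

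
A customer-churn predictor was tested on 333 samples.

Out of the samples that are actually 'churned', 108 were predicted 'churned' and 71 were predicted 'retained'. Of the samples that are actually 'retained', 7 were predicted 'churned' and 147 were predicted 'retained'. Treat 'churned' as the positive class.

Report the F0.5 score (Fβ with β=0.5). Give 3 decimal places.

0.845

Fβ = (1+β²)·TP / ((1+β²)·TP + β²·FN + FP), with β²=1/4
= 1.25·108 / (1.25·108 + 0.25·71 + 7) = 0.845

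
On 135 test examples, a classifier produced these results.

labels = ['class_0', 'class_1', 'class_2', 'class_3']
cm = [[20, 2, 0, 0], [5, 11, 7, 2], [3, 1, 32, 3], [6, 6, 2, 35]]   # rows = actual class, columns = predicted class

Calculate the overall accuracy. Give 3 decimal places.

Accuracy = trace / total = (20+11+32+35=98) / 135 = 98/135 = 0.726

0.726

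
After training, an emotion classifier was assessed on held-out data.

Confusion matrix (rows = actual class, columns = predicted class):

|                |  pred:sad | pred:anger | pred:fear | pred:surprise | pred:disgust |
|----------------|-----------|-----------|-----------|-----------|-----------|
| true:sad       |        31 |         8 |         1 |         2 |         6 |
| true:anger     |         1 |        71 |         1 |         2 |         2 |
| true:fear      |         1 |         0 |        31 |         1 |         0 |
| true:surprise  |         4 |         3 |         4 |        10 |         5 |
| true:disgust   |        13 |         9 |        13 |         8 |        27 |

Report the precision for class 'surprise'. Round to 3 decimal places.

0.435

precision = TP/(TP+FP).
surprise: TP=10, FP=2+2+1+8=13 → 10/23 = 0.4348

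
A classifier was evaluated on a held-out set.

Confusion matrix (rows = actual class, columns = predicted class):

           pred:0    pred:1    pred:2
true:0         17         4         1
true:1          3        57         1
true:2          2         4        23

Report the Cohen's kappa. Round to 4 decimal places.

Observed agreement pₒ = trace/N = 97/112 = 0.86607
Expected agreement pₑ = Σ (rowᵢ·colᵢ)/N² = (22·22 + 61·65 + 29·25)/112² = 0.41247
κ = (pₒ − pₑ)/(1 − pₑ) = (0.86607 − 0.41247)/(1 − 0.41247) = 0.7720

0.7720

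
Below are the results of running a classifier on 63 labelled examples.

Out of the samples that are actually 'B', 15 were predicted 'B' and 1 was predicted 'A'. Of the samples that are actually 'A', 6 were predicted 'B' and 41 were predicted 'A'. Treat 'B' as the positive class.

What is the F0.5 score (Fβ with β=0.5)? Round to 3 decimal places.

Fβ = (1+β²)·TP / ((1+β²)·TP + β²·FN + FP), with β²=1/4
= 1.25·15 / (1.25·15 + 0.25·1 + 6) = 0.750

0.750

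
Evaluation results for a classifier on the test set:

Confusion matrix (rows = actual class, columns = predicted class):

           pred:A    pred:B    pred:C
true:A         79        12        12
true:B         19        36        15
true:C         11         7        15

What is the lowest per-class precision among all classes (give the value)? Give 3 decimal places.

0.357

Per-class precision (TP/(TP+FP)):
  A: TP=79, FP=19+11=30 → 79/109 = 0.7248
  B: TP=36, FP=12+7=19 → 36/55 = 0.6545
  C: TP=15, FP=12+15=27 → 15/42 = 0.3571
Lowest is class 'C' with precision = 0.357.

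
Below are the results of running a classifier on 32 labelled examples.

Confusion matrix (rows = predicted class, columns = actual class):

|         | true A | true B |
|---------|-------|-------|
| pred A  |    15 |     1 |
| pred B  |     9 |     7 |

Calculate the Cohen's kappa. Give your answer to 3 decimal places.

0.375

Observed agreement pₒ = trace/N = 22/32 = 0.6875
Expected agreement pₑ = Σ (rowᵢ·colᵢ)/N² = (24·16 + 8·16)/32² = 0.5000
κ = (pₒ − pₑ)/(1 − pₑ) = (0.6875 − 0.5000)/(1 − 0.5000) = 0.375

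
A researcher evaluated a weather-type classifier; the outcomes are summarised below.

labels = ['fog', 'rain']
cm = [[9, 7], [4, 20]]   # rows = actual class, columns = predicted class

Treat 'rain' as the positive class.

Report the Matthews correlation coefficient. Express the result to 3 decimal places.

MCC = (TP·TN − FP·FN) / √((TP+FP)(TP+FN)(TN+FP)(TN+FN))
Numerator = 20·9 − 7·4 = 152
Denominator = √(27·24·16·13) = √134784 = 367.1294
MCC = 152 / 367.1294 = 0.414

0.414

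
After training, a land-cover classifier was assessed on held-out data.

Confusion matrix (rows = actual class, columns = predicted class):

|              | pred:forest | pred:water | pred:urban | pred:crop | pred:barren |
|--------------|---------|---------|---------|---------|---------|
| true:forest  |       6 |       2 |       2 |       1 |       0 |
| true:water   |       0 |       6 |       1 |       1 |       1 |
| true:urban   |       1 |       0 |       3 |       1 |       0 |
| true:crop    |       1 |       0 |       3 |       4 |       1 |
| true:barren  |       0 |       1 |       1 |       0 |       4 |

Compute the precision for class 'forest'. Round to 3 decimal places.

Treat 'forest' as positive and all other classes as negative.
precision = TP/(TP+FP).
forest: TP=6, FP=0+1+1+0=2 → 6/8 = 0.7500

0.750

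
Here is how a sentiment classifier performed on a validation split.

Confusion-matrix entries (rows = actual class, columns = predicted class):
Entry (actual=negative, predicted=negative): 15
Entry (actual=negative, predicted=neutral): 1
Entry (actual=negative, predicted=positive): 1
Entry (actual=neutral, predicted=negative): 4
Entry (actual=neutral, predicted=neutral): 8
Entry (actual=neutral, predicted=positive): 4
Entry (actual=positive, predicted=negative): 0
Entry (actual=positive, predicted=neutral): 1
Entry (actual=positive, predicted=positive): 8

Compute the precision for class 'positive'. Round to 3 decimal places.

Treat 'positive' as positive and all other classes as negative.
precision = TP/(TP+FP).
positive: TP=8, FP=1+4=5 → 8/13 = 0.6154

0.615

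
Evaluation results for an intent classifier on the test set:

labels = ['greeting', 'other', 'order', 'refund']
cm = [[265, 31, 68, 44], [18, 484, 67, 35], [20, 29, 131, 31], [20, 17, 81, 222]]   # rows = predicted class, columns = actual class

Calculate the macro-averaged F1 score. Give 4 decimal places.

0.6715

Per-class F1 score (2·TP/(2·TP+FP+FN)):
  greeting: TP=265, FP=31+68+44=143, FN=18+20+20=58 → 530/731 = 0.72503
  other: TP=484, FP=18+67+35=120, FN=31+29+17=77 → 968/1165 = 0.83090
  order: TP=131, FP=20+29+31=80, FN=68+67+81=216 → 262/558 = 0.46953
  refund: TP=222, FP=20+17+81=118, FN=44+35+31=110 → 444/672 = 0.66071
Macro-F1 score = mean = (0.72503 + 0.83090 + 0.46953 + 0.66071) / 4 = 0.6715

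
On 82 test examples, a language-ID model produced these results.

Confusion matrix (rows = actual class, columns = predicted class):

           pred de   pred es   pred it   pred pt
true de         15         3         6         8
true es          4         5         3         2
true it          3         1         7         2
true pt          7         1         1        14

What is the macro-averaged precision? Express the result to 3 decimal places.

Per-class precision (TP/(TP+FP)):
  de: TP=15, FP=4+3+7=14 → 15/29 = 0.5172
  es: TP=5, FP=3+1+1=5 → 5/10 = 0.5000
  it: TP=7, FP=6+3+1=10 → 7/17 = 0.4118
  pt: TP=14, FP=8+2+2=12 → 14/26 = 0.5385
Macro-precision = mean = (0.5172 + 0.5000 + 0.4118 + 0.5385) / 4 = 0.492

0.492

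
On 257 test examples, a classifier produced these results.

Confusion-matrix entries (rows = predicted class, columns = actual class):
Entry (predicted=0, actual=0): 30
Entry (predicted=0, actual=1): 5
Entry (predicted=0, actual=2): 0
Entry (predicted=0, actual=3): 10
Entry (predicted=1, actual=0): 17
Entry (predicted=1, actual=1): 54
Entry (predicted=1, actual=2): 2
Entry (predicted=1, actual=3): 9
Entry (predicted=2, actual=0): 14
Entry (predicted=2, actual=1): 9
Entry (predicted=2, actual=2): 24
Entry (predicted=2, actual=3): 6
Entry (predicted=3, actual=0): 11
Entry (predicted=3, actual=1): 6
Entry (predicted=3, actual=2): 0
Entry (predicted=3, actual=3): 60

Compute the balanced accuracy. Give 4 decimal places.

Balanced accuracy = mean of per-class recall.
  0: recall = 30/72 = 0.41667
  1: recall = 54/74 = 0.72973
  2: recall = 24/26 = 0.92308
  3: recall = 60/85 = 0.70588
Mean = (0.41667 + 0.72973 + 0.92308 + 0.70588) / 4 = 0.6938

0.6938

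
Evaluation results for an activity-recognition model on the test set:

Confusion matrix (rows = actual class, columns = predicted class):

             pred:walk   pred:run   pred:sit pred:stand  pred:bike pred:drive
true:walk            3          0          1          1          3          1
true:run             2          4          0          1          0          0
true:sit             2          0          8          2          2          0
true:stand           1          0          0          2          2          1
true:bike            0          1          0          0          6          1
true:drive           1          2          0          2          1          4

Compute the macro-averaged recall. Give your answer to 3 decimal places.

Per-class recall (TP/(TP+FN)):
  walk: TP=3, FN=0+1+1+3+1=6 → 3/9 = 0.3333
  run: TP=4, FN=2+0+1+0+0=3 → 4/7 = 0.5714
  sit: TP=8, FN=2+0+2+2+0=6 → 8/14 = 0.5714
  stand: TP=2, FN=1+0+0+2+1=4 → 2/6 = 0.3333
  bike: TP=6, FN=0+1+0+0+1=2 → 6/8 = 0.7500
  drive: TP=4, FN=1+2+0+2+1=6 → 4/10 = 0.4000
Macro-recall = mean = (0.3333 + 0.5714 + 0.5714 + 0.3333 + 0.7500 + 0.4000) / 6 = 0.493

0.493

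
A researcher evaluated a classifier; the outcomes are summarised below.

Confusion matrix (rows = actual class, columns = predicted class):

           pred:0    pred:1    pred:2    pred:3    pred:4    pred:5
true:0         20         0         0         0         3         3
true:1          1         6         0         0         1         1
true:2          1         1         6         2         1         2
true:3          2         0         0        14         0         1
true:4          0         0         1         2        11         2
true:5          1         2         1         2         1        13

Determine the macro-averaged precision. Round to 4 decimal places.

0.6924

Per-class precision (TP/(TP+FP)):
  0: TP=20, FP=1+1+2+0+1=5 → 20/25 = 0.80000
  1: TP=6, FP=0+1+0+0+2=3 → 6/9 = 0.66667
  2: TP=6, FP=0+0+0+1+1=2 → 6/8 = 0.75000
  3: TP=14, FP=0+0+2+2+2=6 → 14/20 = 0.70000
  4: TP=11, FP=3+1+1+0+1=6 → 11/17 = 0.64706
  5: TP=13, FP=3+1+2+1+2=9 → 13/22 = 0.59091
Macro-precision = mean = (0.80000 + 0.66667 + 0.75000 + 0.70000 + 0.64706 + 0.59091) / 6 = 0.6924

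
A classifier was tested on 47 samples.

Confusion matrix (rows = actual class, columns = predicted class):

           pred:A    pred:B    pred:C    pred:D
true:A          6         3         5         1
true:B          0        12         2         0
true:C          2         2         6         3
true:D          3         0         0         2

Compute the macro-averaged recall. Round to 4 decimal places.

0.5297

Per-class recall (TP/(TP+FN)):
  A: TP=6, FN=3+5+1=9 → 6/15 = 0.40000
  B: TP=12, FN=0+2+0=2 → 12/14 = 0.85714
  C: TP=6, FN=2+2+3=7 → 6/13 = 0.46154
  D: TP=2, FN=3+0+0=3 → 2/5 = 0.40000
Macro-recall = mean = (0.40000 + 0.85714 + 0.46154 + 0.40000) / 4 = 0.5297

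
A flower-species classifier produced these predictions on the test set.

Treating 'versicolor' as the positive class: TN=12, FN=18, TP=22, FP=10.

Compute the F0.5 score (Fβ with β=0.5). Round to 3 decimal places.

0.655

Fβ = (1+β²)·TP / ((1+β²)·TP + β²·FN + FP), with β²=1/4
= 1.25·22 / (1.25·22 + 0.25·18 + 10) = 0.655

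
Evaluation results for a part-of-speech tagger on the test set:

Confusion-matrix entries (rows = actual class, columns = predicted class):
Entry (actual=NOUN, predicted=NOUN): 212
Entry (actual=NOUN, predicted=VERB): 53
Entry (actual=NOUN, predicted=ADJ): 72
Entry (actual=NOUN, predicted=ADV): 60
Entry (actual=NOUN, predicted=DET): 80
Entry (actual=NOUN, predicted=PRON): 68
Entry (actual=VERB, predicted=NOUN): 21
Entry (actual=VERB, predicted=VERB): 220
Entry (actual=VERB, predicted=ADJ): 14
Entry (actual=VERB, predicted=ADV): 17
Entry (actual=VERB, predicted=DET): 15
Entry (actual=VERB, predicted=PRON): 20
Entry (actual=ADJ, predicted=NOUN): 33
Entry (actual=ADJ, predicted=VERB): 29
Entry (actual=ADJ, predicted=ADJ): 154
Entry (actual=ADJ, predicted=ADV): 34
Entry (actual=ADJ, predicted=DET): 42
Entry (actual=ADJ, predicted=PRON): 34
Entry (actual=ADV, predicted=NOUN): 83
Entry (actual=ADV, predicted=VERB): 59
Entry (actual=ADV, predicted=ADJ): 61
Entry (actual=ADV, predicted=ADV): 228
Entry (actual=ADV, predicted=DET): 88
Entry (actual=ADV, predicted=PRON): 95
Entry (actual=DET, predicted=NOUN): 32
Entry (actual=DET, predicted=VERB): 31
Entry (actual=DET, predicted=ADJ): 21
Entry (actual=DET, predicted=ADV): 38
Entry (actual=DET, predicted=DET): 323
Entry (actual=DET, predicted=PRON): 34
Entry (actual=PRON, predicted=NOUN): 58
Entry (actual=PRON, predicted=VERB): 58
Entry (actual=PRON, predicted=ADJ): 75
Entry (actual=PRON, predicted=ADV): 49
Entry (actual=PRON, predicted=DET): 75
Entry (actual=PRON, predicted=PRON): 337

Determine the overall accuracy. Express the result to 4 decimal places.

0.5043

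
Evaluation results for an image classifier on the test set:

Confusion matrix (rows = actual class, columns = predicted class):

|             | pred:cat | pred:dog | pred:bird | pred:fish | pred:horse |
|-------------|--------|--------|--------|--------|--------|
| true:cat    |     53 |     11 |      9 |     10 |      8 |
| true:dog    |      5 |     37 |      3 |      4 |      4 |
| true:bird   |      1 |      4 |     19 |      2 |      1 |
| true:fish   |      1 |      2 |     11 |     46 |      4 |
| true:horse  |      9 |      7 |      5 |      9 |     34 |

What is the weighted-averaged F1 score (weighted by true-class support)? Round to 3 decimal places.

Per-class F1 score (2·TP/(2·TP+FP+FN)):
  cat: TP=53, FP=5+1+1+9=16, FN=11+9+10+8=38 → 106/160 = 0.6625
  dog: TP=37, FP=11+4+2+7=24, FN=5+3+4+4=16 → 74/114 = 0.6491
  bird: TP=19, FP=9+3+11+5=28, FN=1+4+2+1=8 → 38/74 = 0.5135
  fish: TP=46, FP=10+4+2+9=25, FN=1+2+11+4=18 → 92/135 = 0.6815
  horse: TP=34, FP=8+4+1+4=17, FN=9+7+5+9=30 → 68/115 = 0.5913
Weighted-F1 score = Σ (supportᵢ/N)·F1 scoreᵢ with N=299: (91/299)·0.6625 + (53/299)·0.6491 + (27/299)·0.5135 + (64/299)·0.6815 + (64/299)·0.5913 = 0.635

0.635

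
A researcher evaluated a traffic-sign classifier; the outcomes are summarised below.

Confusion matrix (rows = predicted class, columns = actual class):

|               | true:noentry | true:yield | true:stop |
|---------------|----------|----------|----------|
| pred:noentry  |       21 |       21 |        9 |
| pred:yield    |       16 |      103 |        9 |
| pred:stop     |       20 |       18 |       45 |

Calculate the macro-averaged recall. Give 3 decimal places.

0.603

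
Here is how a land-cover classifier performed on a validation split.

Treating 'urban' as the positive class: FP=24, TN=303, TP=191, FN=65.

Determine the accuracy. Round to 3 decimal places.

0.847

Accuracy = (TP+TN)/N = (191+303)/583 = 0.847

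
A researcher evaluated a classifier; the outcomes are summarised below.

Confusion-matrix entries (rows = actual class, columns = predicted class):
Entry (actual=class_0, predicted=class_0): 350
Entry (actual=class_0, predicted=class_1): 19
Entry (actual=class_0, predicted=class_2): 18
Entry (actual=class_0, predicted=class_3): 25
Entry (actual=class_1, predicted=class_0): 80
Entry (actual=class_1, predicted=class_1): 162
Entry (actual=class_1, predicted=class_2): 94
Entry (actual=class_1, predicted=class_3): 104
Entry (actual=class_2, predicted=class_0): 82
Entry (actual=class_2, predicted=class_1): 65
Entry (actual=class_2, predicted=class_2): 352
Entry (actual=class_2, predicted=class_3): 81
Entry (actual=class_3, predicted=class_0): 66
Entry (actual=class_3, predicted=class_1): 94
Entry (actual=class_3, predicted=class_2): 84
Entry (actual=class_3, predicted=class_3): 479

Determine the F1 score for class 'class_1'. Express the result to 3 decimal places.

One-vs-rest for 'class_1': TP = diagonal; FP = other classes predicted 'class_1'; FN = 'class_1' predicted as other.
F1 score = 2·TP/(2·TP+FP+FN).
class_1: TP=162, FP=19+65+94=178, FN=80+94+104=278 → 324/780 = 0.4154

0.415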